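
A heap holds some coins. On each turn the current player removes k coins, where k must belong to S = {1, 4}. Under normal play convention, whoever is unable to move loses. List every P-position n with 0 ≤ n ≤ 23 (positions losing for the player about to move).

0, 2, 5, 7, 10, 12, 15, 17, 20, 22

G(0) = 0
G(1) = mex{0} = 1
G(2) = mex{1} = 0
G(3) = mex{0} = 1
G(4) = mex{1,0} = 2
G(5) = mex{2,1} = 0
G(6) = mex{0,0} = 1
G(7) = mex{1,1} = 0
G(8) = mex{0,2} = 1
G(9) = mex{1,0} = 2
G(10) = mex{2,1} = 0
G(11) = mex{0,0} = 1
G(12) = mex{1,1} = 0
G(13) = mex{0,2} = 1
G(14) = mex{1,0} = 2
G(15) = mex{2,1} = 0
G(16) = mex{0,0} = 1
G(17) = mex{1,1} = 0
G(18) = mex{0,2} = 1
G(19) = mex{1,0} = 2
G(20) = mex{2,1} = 0
G(21) = mex{0,0} = 1
G(22) = mex{1,1} = 0
G(23) = mex{0,2} = 1
P-positions are exactly the n with G(n) = 0.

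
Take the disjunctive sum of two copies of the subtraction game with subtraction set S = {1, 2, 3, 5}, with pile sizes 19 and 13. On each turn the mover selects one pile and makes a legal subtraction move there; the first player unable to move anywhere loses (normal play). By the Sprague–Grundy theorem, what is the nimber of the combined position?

2

All piles use S = {1, 2, 3, 5}:
n :  0  1  2  3  4  5  6  7  8  9 10 11 12 13 14 15 16 17 18 19
G :  0  1  2  3  0  1  2  3  0  1  2  3  0  1  2  3  0  1  2  3
Pile A: G(19) = 3.
Pile B: G(13) = 1.
Combined Grundy value = 3 ⊕ 1 = 2.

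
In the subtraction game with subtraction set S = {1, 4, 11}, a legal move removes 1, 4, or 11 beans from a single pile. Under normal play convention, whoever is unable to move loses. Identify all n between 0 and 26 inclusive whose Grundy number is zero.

0, 2, 5, 7, 10, 12, 15, 17, 20, 22, 25

n :  0  1  2  3  4  5  6  7  8  9 10 11 12 13 14 15 16 17 18 19 20 21 22 23 24 25 26
G :  0  1  0  1  2  0  1  0  1  2  0  1  0  1  2  0  1  0  1  2  0  1  0  1  2  0  1
P-positions are exactly the n with G(n) = 0.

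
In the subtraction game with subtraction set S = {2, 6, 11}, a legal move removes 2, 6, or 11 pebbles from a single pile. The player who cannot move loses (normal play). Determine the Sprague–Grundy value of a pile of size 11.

n :  0  1  2  3  4  5  6  7  8  9 10 11
G :  0  0  1  1  0  0  1  1  0  0  1  1

1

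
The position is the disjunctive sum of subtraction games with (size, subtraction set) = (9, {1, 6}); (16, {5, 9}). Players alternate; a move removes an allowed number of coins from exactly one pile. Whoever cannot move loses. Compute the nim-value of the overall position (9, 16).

Pile A, S = {1, 6}:
n : 0 1 2 3 4 5 6 7 8 9
G : 0 1 0 1 0 1 2 0 1 0
G_A(9) = 0.
Pile B, S = {5, 9}:
G(0) = 0
G(1) = mex{} = 0
G(2) = mex{} = 0
G(3) = mex{} = 0
G(4) = mex{} = 0
G(5) = mex{0} = 1
G(6) = mex{0} = 1
G(7) = mex{0} = 1
G(8) = mex{0} = 1
G(9) = mex{0,0} = 1
G(10) = mex{1,0} = 2
G(11) = mex{1,0} = 2
G(12) = mex{1,0} = 2
G(13) = mex{1,0} = 2
G(14) = mex{1,1} = 0
G(15) = mex{2,1} = 0
G(16) = mex{2,1} = 0
G_B(16) = 0.
Combined Grundy value = 0 ⊕ 0 = 0.

0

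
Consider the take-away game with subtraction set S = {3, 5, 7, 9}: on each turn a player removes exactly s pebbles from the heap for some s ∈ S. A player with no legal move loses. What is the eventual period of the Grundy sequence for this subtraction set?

12

n :  0  1  2  3  4  5  6  7  8  9 10 11 12 13 14 15 16 17 18 19 20 21 22 23 24 25
G :  0  0  0  1  1  1  2  2  2  3  3  3  0  0  0  1  1  1  2  2  2  3  3  3  0  0
G(n+12) = G(n) holds for n = 0,…,8 (a full window of length max(S) = 9), so the sequence is purely periodic with period 12.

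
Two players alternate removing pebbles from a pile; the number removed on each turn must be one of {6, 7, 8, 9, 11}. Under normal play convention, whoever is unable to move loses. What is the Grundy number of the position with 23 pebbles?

1

n :  0  1  2  3  4  5  6  7  8  9 10 11 12 13 14 15 16 17 18 19 20 21 22 23
G :  0  0  0  0  0  0  1  1  1  1  1  1  2  2  2  2  2  0  0  0  0  0  0  1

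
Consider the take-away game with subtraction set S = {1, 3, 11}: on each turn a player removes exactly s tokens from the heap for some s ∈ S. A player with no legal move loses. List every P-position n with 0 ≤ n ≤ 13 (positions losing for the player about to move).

G(0) = 0
G(1) = mex{0} = 1
G(2) = mex{1} = 0
G(3) = mex{0,0} = 1
G(4) = mex{1,1} = 0
G(5) = mex{0,0} = 1
G(6) = mex{1,1} = 0
G(7) = mex{0,0} = 1
G(8) = mex{1,1} = 0
G(9) = mex{0,0} = 1
G(10) = mex{1,1} = 0
G(11) = mex{0,0,0} = 1
G(12) = mex{1,1,1} = 0
G(13) = mex{0,0,0} = 1
P-positions are exactly the n with G(n) = 0.

0, 2, 4, 6, 8, 10, 12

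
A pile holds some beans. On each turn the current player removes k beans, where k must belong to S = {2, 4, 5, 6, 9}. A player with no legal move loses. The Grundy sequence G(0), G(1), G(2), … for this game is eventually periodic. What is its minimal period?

18

G(0) = 0
G(1) = mex{} = 0
G(2) = mex{0} = 1
G(3) = mex{0} = 1
G(4) = mex{1,0} = 2
G(5) = mex{1,0,0} = 2
G(6) = mex{2,1,0,0} = 3
G(7) = mex{2,1,1,0} = 3
G(8) = mex{3,2,1,1} = 0
G(9) = mex{3,2,2,1,0} = 4
G(10) = mex{0,3,2,2,0} = 1
G(11) = mex{4,3,3,2,1} = 0
G(12) = mex{1,0,3,3,1} = 2
G(13) = mex{0,4,0,3,2} = 1
G(14) = mex{2,1,4,0,2} = 3
G(15) = mex{1,0,1,4,3} = 2
G(16) = mex{3,2,0,1,3} = 4
G(17) = mex{2,1,2,0,0} = 3
G(18) = mex{4,3,1,2,4} = 0
G(19) = mex{3,2,3,1,1} = 0
G(20) = mex{0,4,2,3,0} = 1
G(21) = mex{0,3,4,2,2} = 1
G(22) = mex{1,0,3,4,1} = 2
G(23) = mex{1,0,0,3,3} = 2
G(24) = mex{2,1,0,0,2} = 3
G(25) = mex{2,1,1,0,4} = 3
G(26) = mex{3,2,1,1,3} = 0
G(27) = mex{3,2,2,1,0} = 4
G(28) = mex{0,3,2,2,0} = 1
G(29) = mex{4,3,3,2,1} = 0
G(30) = mex{1,0,3,3,1} = 2
G(31) = mex{0,4,0,3,2} = 1
G(32) = mex{2,1,4,0,2} = 3
G(33) = mex{1,0,1,4,3} = 2
G(34) = mex{3,2,0,1,3} = 4
G(35) = mex{2,1,2,0,0} = 3
G(36) = mex{4,3,1,2,4} = 0
G(37) = mex{3,2,3,1,1} = 0
G(n+18) = G(n) holds for n = 0,…,8 (a full window of length max(S) = 9), so the sequence is purely periodic with period 18.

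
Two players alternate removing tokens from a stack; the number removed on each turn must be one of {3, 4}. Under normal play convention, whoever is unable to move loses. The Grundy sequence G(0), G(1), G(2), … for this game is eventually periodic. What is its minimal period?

G(0) = 0
G(1) = mex{} = 0
G(2) = mex{} = 0
G(3) = mex{0} = 1
G(4) = mex{0,0} = 1
G(5) = mex{0,0} = 1
G(6) = mex{1,0} = 2
G(7) = mex{1,1} = 0
G(8) = mex{1,1} = 0
G(9) = mex{2,1} = 0
G(10) = mex{0,2} = 1
G(11) = mex{0,0} = 1
G(12) = mex{0,0} = 1
G(13) = mex{1,0} = 2
G(14) = mex{1,1} = 0
G(15) = mex{1,1} = 0
G(n+7) = G(n) holds for n = 0,…,3 (a full window of length max(S) = 4), so the sequence is purely periodic with period 7.

7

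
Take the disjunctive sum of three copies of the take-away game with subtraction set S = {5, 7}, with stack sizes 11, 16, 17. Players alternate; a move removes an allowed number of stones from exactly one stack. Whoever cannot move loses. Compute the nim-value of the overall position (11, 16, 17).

All stacks use S = {5, 7}:
n :  0  1  2  3  4  5  6  7  8  9 10 11 12 13 14 15 16 17
G :  0  0  0  0  0  1  1  1  1  1  2  2  0  0  0  0  0  1
Stack A: G(11) = 2.
Stack B: G(16) = 0.
Stack C: G(17) = 1.
Combined Grundy value = 2 ⊕ 0 ⊕ 1 = 3.

3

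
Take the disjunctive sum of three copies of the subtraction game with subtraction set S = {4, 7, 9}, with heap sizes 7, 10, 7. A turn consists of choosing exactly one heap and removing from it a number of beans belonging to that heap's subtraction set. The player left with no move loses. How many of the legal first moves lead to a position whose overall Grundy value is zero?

2

All heaps use S = {4, 7, 9}:
G(0) = 0
G(1) = mex{} = 0
G(2) = mex{} = 0
G(3) = mex{} = 0
G(4) = mex{0} = 1
G(5) = mex{0} = 1
G(6) = mex{0} = 1
G(7) = mex{0,0} = 1
G(8) = mex{1,0} = 2
G(9) = mex{1,0,0} = 2
G(10) = mex{1,0,0} = 2
Heap A: G(7) = 1.
Heap B: G(10) = 2.
Heap C: G(7) = 1.
Combined Grundy value = 1 ⊕ 2 ⊕ 1 = 2.
A winning move leaves total XOR = 0, i.e. changes one component's Grundy value g to g ⊕ X where X is the current total.
Heap A: need g' = 1⊕2 = 3. Options: 7−4→G=0, 7−7→G=0. Hits: 0.
Heap B: need g' = 2⊕2 = 0. Options: 10−4→G=1, 10−7→G=0, 10−9→G=0. Hits: 2.
Heap C: need g' = 1⊕2 = 3. Options: 7−4→G=0, 7−7→G=0. Hits: 0.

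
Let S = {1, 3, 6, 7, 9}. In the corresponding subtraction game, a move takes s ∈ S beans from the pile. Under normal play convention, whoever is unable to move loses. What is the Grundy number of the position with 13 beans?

n :  0  1  2  3  4  5  6  7  8  9 10 11 12 13
G :  0  1  0  1  0  1  2  3  2  3  2  3  0  1

1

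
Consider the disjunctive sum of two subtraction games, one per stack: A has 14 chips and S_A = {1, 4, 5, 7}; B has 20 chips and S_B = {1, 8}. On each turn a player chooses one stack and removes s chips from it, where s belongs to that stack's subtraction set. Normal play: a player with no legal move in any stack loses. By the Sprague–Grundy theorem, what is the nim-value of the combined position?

Stack A, S = {1, 4, 5, 7}:
n :  0  1  2  3  4  5  6  7  8  9 10 11 12 13 14
G :  0  1  0  1  2  3  2  3  0  1  0  1  2  3  2
G_A(14) = 2.
Stack B, S = {1, 8}:
G(0) = 0
G(1) = mex{0} = 1
G(2) = mex{1} = 0
G(3) = mex{0} = 1
G(4) = mex{1} = 0
G(5) = mex{0} = 1
G(6) = mex{1} = 0
G(7) = mex{0} = 1
G(8) = mex{1,0} = 2
G(9) = mex{2,1} = 0
G(10) = mex{0,0} = 1
G(11) = mex{1,1} = 0
G(12) = mex{0,0} = 1
G(13) = mex{1,1} = 0
G(14) = mex{0,0} = 1
G(15) = mex{1,1} = 0
G(16) = mex{0,2} = 1
G(17) = mex{1,0} = 2
G(18) = mex{2,1} = 0
G(19) = mex{0,0} = 1
G(20) = mex{1,1} = 0
G_B(20) = 0.
Combined Grundy value = 2 ⊕ 0 = 2.

2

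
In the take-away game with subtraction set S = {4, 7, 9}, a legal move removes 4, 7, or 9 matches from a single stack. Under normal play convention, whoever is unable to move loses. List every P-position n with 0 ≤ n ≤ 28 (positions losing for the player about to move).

n :  0  1  2  3  4  5  6  7  8  9 10 11 12 13 14 15 16 17 18 19 20 21 22 23 24 25 26 27 28
G :  0  0  0  0  1  1  1  1  2  2  2  2  3  0  0  0  0  1  1  1  1  2  2  2  2  3  0  0  0
P-positions are exactly the n with G(n) = 0.

0, 1, 2, 3, 13, 14, 15, 16, 26, 27, 28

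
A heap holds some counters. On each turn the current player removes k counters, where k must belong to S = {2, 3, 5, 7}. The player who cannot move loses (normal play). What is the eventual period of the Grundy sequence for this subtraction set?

9

n :  0  1  2  3  4  5  6  7  8  9 10 11 12 13 14 15 16 17 18 19
G :  0  0  1  1  2  2  3  3  4  0  0  1  1  2  2  3  3  4  0  0
G(n+9) = G(n) holds for n = 0,…,6 (a full window of length max(S) = 7), so the sequence is purely periodic with period 9.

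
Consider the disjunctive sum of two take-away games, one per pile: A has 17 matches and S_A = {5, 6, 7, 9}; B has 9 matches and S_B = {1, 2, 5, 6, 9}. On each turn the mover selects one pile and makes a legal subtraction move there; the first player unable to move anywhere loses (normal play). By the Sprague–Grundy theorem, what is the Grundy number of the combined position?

Pile A, S = {5, 6, 7, 9}:
G(0) = 0
G(1) = mex{} = 0
G(2) = mex{} = 0
G(3) = mex{} = 0
G(4) = mex{} = 0
G(5) = mex{0} = 1
G(6) = mex{0,0} = 1
G(7) = mex{0,0,0} = 1
G(8) = mex{0,0,0} = 1
G(9) = mex{0,0,0,0} = 1
G(10) = mex{1,0,0,0} = 2
G(11) = mex{1,1,0,0} = 2
G(12) = mex{1,1,1,0} = 2
G(13) = mex{1,1,1,0} = 2
G(14) = mex{1,1,1,1} = 0
G(15) = mex{2,1,1,1} = 0
G(16) = mex{2,2,1,1} = 0
G(17) = mex{2,2,2,1} = 0
G_A(17) = 0.
Pile B, S = {1, 2, 5, 6, 9}:
G(0) = 0
G(1) = mex{0} = 1
G(2) = mex{1,0} = 2
G(3) = mex{2,1} = 0
G(4) = mex{0,2} = 1
G(5) = mex{1,0,0} = 2
G(6) = mex{2,1,1,0} = 3
G(7) = mex{3,2,2,1} = 0
G(8) = mex{0,3,0,2} = 1
G(9) = mex{1,0,1,0,0} = 2
G_B(9) = 2.
Combined Grundy value = 0 ⊕ 2 = 2.

2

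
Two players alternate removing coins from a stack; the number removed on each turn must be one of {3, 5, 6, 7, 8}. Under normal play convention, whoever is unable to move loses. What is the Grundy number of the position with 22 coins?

G(0) = 0
G(1) = mex{} = 0
G(2) = mex{} = 0
G(3) = mex{0} = 1
G(4) = mex{0} = 1
G(5) = mex{0,0} = 1
G(6) = mex{1,0,0} = 2
G(7) = mex{1,0,0,0} = 2
G(8) = mex{1,1,0,0,0} = 2
G(9) = mex{2,1,1,0,0} = 3
G(10) = mex{2,1,1,1,0} = 3
G(11) = mex{2,2,1,1,1} = 0
G(12) = mex{3,2,2,1,1} = 0
G(13) = mex{3,2,2,2,1} = 0
G(14) = mex{0,3,2,2,2} = 1
G(15) = mex{0,3,3,2,2} = 1
G(16) = mex{0,0,3,3,2} = 1
G(17) = mex{1,0,0,3,3} = 2
G(18) = mex{1,0,0,0,3} = 2
G(19) = mex{1,1,0,0,0} = 2
G(20) = mex{2,1,1,0,0} = 3
G(21) = mex{2,1,1,1,0} = 3
G(22) = mex{2,2,1,1,1} = 0

0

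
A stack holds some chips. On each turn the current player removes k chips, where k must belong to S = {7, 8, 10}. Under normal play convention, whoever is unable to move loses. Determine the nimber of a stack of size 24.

1

G(0) = 0
G(1) = mex{} = 0
G(2) = mex{} = 0
G(3) = mex{} = 0
G(4) = mex{} = 0
G(5) = mex{} = 0
G(6) = mex{} = 0
G(7) = mex{0} = 1
G(8) = mex{0,0} = 1
G(9) = mex{0,0} = 1
G(10) = mex{0,0,0} = 1
G(11) = mex{0,0,0} = 1
G(12) = mex{0,0,0} = 1
G(13) = mex{0,0,0} = 1
G(14) = mex{1,0,0} = 2
G(15) = mex{1,1,0} = 2
G(16) = mex{1,1,0} = 2
G(17) = mex{1,1,1} = 0
G(18) = mex{1,1,1} = 0
G(19) = mex{1,1,1} = 0
G(20) = mex{1,1,1} = 0
G(21) = mex{2,1,1} = 0
G(22) = mex{2,2,1} = 0
G(23) = mex{2,2,1} = 0
G(24) = mex{0,2,2} = 1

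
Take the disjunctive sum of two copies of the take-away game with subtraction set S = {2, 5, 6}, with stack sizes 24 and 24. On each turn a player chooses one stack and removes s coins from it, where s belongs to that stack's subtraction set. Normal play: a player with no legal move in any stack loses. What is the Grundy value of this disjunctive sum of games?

All stacks use S = {2, 5, 6}:
n :  0  1  2  3  4  5  6  7  8  9 10 11 12 13 14 15 16 17 18 19 20 21 22 23 24
G :  0  0  1  1  0  2  1  3  0  2  1  0  0  1  1  0  2  1  3  0  2  1  0  0  1
Stack A: G(24) = 1.
Stack B: G(24) = 1.
Combined Grundy value = 1 ⊕ 1 = 0.

0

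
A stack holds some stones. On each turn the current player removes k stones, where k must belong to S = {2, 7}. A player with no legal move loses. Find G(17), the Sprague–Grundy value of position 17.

n :  0  1  2  3  4  5  6  7  8  9 10 11 12 13 14 15 16 17
G :  0  0  1  1  0  0  1  1  2  0  0  1  1  0  0  1  1  2

2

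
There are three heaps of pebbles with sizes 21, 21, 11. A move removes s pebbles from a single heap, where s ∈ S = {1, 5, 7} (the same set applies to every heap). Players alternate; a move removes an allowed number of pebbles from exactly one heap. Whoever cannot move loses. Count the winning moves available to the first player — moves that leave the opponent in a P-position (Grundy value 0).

All heaps use S = {1, 5, 7}:
n :  0  1  2  3  4  5  6  7  8  9 10 11 12 13 14 15 16 17 18 19 20 21
G :  0  1  0  1  0  1  0  1  0  1  0  1  0  1  0  1  0  1  0  1  0  1
Heap A: G(21) = 1.
Heap B: G(21) = 1.
Heap C: G(11) = 1.
Combined Grundy value = 1 ⊕ 1 ⊕ 1 = 1.
A winning move leaves total XOR = 0, i.e. changes one component's Grundy value g to g ⊕ X where X is the current total.
Heap A: need g' = 1⊕1 = 0. Options: 21−1→G=0, 21−5→G=0, 21−7→G=0. Hits: 3.
Heap B: need g' = 1⊕1 = 0. Options: 21−1→G=0, 21−5→G=0, 21−7→G=0. Hits: 3.
Heap C: need g' = 1⊕1 = 0. Options: 11−1→G=0, 11−5→G=0, 11−7→G=0. Hits: 3.

9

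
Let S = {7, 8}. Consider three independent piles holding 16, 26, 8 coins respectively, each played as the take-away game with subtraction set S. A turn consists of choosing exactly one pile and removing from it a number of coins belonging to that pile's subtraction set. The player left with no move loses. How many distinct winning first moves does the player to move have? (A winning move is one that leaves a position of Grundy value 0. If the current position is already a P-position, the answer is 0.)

All piles use S = {7, 8}:
n :  0  1  2  3  4  5  6  7  8  9 10 11 12 13 14 15 16 17 18 19 20 21 22 23 24 25 26
G :  0  0  0  0  0  0  0  1  1  1  1  1  1  1  2  0  0  0  0  0  0  0  1  1  1  1  1
Pile A: G(16) = 0.
Pile B: G(26) = 1.
Pile C: G(8) = 1.
Combined Grundy value = 0 ⊕ 1 ⊕ 1 = 0.
A winning move leaves total XOR = 0, i.e. changes one component's Grundy value g to g ⊕ X where X is the current total.
Pile A: target g' = 0⊕0 = 0, but every legal move changes the Grundy value (mex property), so 0 moves.
Pile B: target g' = 1⊕0 = 1, but every legal move changes the Grundy value (mex property), so 0 moves.
Pile C: target g' = 1⊕0 = 1, but every legal move changes the Grundy value (mex property), so 0 moves.

0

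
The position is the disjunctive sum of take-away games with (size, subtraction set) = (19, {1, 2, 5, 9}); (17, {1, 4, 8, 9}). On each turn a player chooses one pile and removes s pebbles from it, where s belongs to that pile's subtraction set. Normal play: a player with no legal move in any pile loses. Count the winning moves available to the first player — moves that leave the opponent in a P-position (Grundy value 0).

Pile A, S = {1, 2, 5, 9}:
n :  0  1  2  3  4  5  6  7  8  9 10 11 12 13 14 15 16 17 18 19
G :  0  1  2  0  1  2  0  1  2  3  0  1  2  0  1  2  0  1  2  3
G_A(19) = 3.
Pile B, S = {1, 4, 8, 9}:
n :  0  1  2  3  4  5  6  7  8  9 10 11 12 13 14 15 16 17
G :  0  1  0  1  2  0  1  0  1  2  3  2  0  1  2  3  2  0
G_B(17) = 0.
Combined Grundy value = 3 ⊕ 0 = 3.
A winning move leaves total XOR = 0, i.e. changes one component's Grundy value g to g ⊕ X where X is the current total.
Pile A: need g' = 3⊕3 = 0. Options: 19−1→G=2, 19−2→G=1, 19−5→G=1, 19−9→G=0. Hits: 1.
Pile B: need g' = 0⊕3 = 3. Options: 17−1→G=2, 17−4→G=1, 17−8→G=2, 17−9→G=1. Hits: 0.

1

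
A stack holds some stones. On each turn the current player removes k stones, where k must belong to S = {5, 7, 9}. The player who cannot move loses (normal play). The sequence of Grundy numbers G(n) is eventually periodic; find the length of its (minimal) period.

G(0) = 0
G(1) = mex{} = 0
G(2) = mex{} = 0
G(3) = mex{} = 0
G(4) = mex{} = 0
G(5) = mex{0} = 1
G(6) = mex{0} = 1
G(7) = mex{0,0} = 1
G(8) = mex{0,0} = 1
G(9) = mex{0,0,0} = 1
G(10) = mex{1,0,0} = 2
G(11) = mex{1,0,0} = 2
G(12) = mex{1,1,0} = 2
G(13) = mex{1,1,0} = 2
G(14) = mex{1,1,1} = 0
G(15) = mex{2,1,1} = 0
G(16) = mex{2,1,1} = 0
G(17) = mex{2,2,1} = 0
G(18) = mex{2,2,1} = 0
G(19) = mex{0,2,2} = 1
G(20) = mex{0,2,2} = 1
G(21) = mex{0,0,2} = 1
G(22) = mex{0,0,2} = 1
G(23) = mex{0,0,0} = 1
G(24) = mex{1,0,0} = 2
G(25) = mex{1,0,0} = 2
G(26) = mex{1,1,0} = 2
G(27) = mex{1,1,0} = 2
G(28) = mex{1,1,1} = 0
G(29) = mex{2,1,1} = 0
G(n+14) = G(n) holds for n = 0,…,8 (a full window of length max(S) = 9), so the sequence is purely periodic with period 14.

14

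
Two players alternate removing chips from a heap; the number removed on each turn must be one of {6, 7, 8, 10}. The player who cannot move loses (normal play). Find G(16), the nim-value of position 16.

0

G(0) = 0
G(1) = mex{} = 0
G(2) = mex{} = 0
G(3) = mex{} = 0
G(4) = mex{} = 0
G(5) = mex{} = 0
G(6) = mex{0} = 1
G(7) = mex{0,0} = 1
G(8) = mex{0,0,0} = 1
G(9) = mex{0,0,0} = 1
G(10) = mex{0,0,0,0} = 1
G(11) = mex{0,0,0,0} = 1
G(12) = mex{1,0,0,0} = 2
G(13) = mex{1,1,0,0} = 2
G(14) = mex{1,1,1,0} = 2
G(15) = mex{1,1,1,0} = 2
G(16) = mex{1,1,1,1} = 0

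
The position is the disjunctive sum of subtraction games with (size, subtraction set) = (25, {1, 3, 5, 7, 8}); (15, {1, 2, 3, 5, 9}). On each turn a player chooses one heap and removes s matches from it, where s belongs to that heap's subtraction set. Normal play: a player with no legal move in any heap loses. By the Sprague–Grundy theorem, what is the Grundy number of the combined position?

Heap A, S = {1, 3, 5, 7, 8}:
G(0) = 0
G(1) = mex{0} = 1
G(2) = mex{1} = 0
G(3) = mex{0,0} = 1
G(4) = mex{1,1} = 0
G(5) = mex{0,0,0} = 1
G(6) = mex{1,1,1} = 0
G(7) = mex{0,0,0,0} = 1
G(8) = mex{1,1,1,1,0} = 2
G(9) = mex{2,0,0,0,1} = 3
G(10) = mex{3,1,1,1,0} = 2
G(11) = mex{2,2,0,0,1} = 3
G(12) = mex{3,3,1,1,0} = 2
G(13) = mex{2,2,2,0,1} = 3
G(14) = mex{3,3,3,1,0} = 2
G(15) = mex{2,2,2,2,1} = 0
G(16) = mex{0,3,3,3,2} = 1
G(17) = mex{1,2,2,2,3} = 0
G(18) = mex{0,0,3,3,2} = 1
G(19) = mex{1,1,2,2,3} = 0
G(20) = mex{0,0,0,3,2} = 1
G(21) = mex{1,1,1,2,3} = 0
G(22) = mex{0,0,0,0,2} = 1
G(23) = mex{1,1,1,1,0} = 2
G(24) = mex{2,0,0,0,1} = 3
G(25) = mex{3,1,1,1,0} = 2
G_A(25) = 2.
Heap B, S = {1, 2, 3, 5, 9}:
G(0) = 0
G(1) = mex{0} = 1
G(2) = mex{1,0} = 2
G(3) = mex{2,1,0} = 3
G(4) = mex{3,2,1} = 0
G(5) = mex{0,3,2,0} = 1
G(6) = mex{1,0,3,1} = 2
G(7) = mex{2,1,0,2} = 3
G(8) = mex{3,2,1,3} = 0
G(9) = mex{0,3,2,0,0} = 1
G(10) = mex{1,0,3,1,1} = 2
G(11) = mex{2,1,0,2,2} = 3
G(12) = mex{3,2,1,3,3} = 0
G(13) = mex{0,3,2,0,0} = 1
G(14) = mex{1,0,3,1,1} = 2
G(15) = mex{2,1,0,2,2} = 3
G_B(15) = 3.
Combined Grundy value = 2 ⊕ 3 = 1.

1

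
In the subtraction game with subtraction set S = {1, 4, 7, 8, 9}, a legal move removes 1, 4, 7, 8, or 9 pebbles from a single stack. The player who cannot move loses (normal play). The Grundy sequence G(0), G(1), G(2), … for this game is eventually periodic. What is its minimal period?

15

G(0) = 0
G(1) = mex{0} = 1
G(2) = mex{1} = 0
G(3) = mex{0} = 1
G(4) = mex{1,0} = 2
G(5) = mex{2,1} = 0
G(6) = mex{0,0} = 1
G(7) = mex{1,1,0} = 2
G(8) = mex{2,2,1,0} = 3
G(9) = mex{3,0,0,1,0} = 2
G(10) = mex{2,1,1,0,1} = 3
G(11) = mex{3,2,2,1,0} = 4
G(12) = mex{4,3,0,2,1} = 5
G(13) = mex{5,2,1,0,2} = 3
G(14) = mex{3,3,2,1,0} = 4
G(15) = mex{4,4,3,2,1} = 0
G(16) = mex{0,5,2,3,2} = 1
G(17) = mex{1,3,3,2,3} = 0
G(18) = mex{0,4,4,3,2} = 1
G(19) = mex{1,0,5,4,3} = 2
G(20) = mex{2,1,3,5,4} = 0
G(21) = mex{0,0,4,3,5} = 1
G(22) = mex{1,1,0,4,3} = 2
G(23) = mex{2,2,1,0,4} = 3
G(24) = mex{3,0,0,1,0} = 2
G(25) = mex{2,1,1,0,1} = 3
G(26) = mex{3,2,2,1,0} = 4
G(27) = mex{4,3,0,2,1} = 5
G(28) = mex{5,2,1,0,2} = 3
G(29) = mex{3,3,2,1,0} = 4
G(30) = mex{4,4,3,2,1} = 0
G(31) = mex{0,5,2,3,2} = 1
G(n+15) = G(n) holds for n = 0,…,8 (a full window of length max(S) = 9), so the sequence is purely periodic with period 15.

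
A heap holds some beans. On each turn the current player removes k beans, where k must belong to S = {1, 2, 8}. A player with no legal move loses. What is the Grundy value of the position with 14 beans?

2

G(0) = 0
G(1) = mex{0} = 1
G(2) = mex{1,0} = 2
G(3) = mex{2,1} = 0
G(4) = mex{0,2} = 1
G(5) = mex{1,0} = 2
G(6) = mex{2,1} = 0
G(7) = mex{0,2} = 1
G(8) = mex{1,0,0} = 2
G(9) = mex{2,1,1} = 0
G(10) = mex{0,2,2} = 1
G(11) = mex{1,0,0} = 2
G(12) = mex{2,1,1} = 0
G(13) = mex{0,2,2} = 1
G(14) = mex{1,0,0} = 2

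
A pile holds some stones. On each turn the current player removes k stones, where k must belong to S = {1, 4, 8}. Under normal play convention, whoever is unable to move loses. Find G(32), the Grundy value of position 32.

n :  0  1  2  3  4  5  6  7  8  9 10 11 12 13 14 15 16 17 18 19 20 21 22 23 24 25 26 27 28 29 30 31 32
G :  0  1  0  1  2  0  1  0  1  2  3  2  0  1  0  1  2  0  1  0  1  2  3  2  0  1  0  1  2  0  1  0  1

1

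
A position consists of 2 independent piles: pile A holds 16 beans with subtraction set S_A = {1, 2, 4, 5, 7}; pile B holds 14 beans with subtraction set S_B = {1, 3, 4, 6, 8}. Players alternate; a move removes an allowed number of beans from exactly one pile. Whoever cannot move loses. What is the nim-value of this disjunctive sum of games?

1

Pile A, S = {1, 2, 4, 5, 7}:
n :  0  1  2  3  4  5  6  7  8  9 10 11 12 13 14 15 16
G :  0  1  2  0  1  2  0  1  2  0  1  2  0  1  2  0  1
G_A(16) = 1.
Pile B, S = {1, 3, 4, 6, 8}:
n :  0  1  2  3  4  5  6  7  8  9 10 11 12 13 14
G :  0  1  0  1  2  3  2  0  1  0  1  2  3  2  0
G_B(14) = 0.
Combined Grundy value = 1 ⊕ 0 = 1.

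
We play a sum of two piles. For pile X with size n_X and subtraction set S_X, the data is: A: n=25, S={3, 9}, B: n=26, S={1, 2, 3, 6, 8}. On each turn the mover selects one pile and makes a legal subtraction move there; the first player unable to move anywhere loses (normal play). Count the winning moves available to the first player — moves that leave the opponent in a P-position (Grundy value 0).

Pile A, S = {3, 9}:
G(0) = 0
G(1) = mex{} = 0
G(2) = mex{} = 0
G(3) = mex{0} = 1
G(4) = mex{0} = 1
G(5) = mex{0} = 1
G(6) = mex{1} = 0
G(7) = mex{1} = 0
G(8) = mex{1} = 0
G(9) = mex{0,0} = 1
G(10) = mex{0,0} = 1
G(11) = mex{0,0} = 1
G(12) = mex{1,1} = 0
G(13) = mex{1,1} = 0
G(14) = mex{1,1} = 0
G(15) = mex{0,0} = 1
G(16) = mex{0,0} = 1
G(17) = mex{0,0} = 1
G(18) = mex{1,1} = 0
G(19) = mex{1,1} = 0
G(20) = mex{1,1} = 0
G(21) = mex{0,0} = 1
G(22) = mex{0,0} = 1
G(23) = mex{0,0} = 1
G(24) = mex{1,1} = 0
G(25) = mex{1,1} = 0
G_A(25) = 0.
Pile B, S = {1, 2, 3, 6, 8}:
n :  0  1  2  3  4  5  6  7  8  9 10 11 12 13 14 15 16 17 18 19 20 21 22 23 24 25 26
G :  0  1  2  3  0  1  2  3  4  0  1  2  3  0  1  2  3  4  0  1  2  3  0  1  2  3  4
G_B(26) = 4.
Combined Grundy value = 0 ⊕ 4 = 4.
A winning move leaves total XOR = 0, i.e. changes one component's Grundy value g to g ⊕ X where X is the current total.
Pile A: need g' = 0⊕4 = 4. Options: 25−3→G=1, 25−9→G=1. Hits: 0.
Pile B: need g' = 4⊕4 = 0. Options: 26−1→G=3, 26−2→G=2, 26−3→G=1, 26−6→G=2, 26−8→G=0. Hits: 1.

1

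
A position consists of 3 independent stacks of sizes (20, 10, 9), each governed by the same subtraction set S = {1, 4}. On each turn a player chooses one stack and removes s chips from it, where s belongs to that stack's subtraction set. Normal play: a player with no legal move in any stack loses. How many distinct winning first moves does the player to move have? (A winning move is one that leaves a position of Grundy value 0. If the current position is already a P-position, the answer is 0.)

3

All stacks use S = {1, 4}:
G(0) = 0
G(1) = mex{0} = 1
G(2) = mex{1} = 0
G(3) = mex{0} = 1
G(4) = mex{1,0} = 2
G(5) = mex{2,1} = 0
G(6) = mex{0,0} = 1
G(7) = mex{1,1} = 0
G(8) = mex{0,2} = 1
G(9) = mex{1,0} = 2
G(10) = mex{2,1} = 0
G(11) = mex{0,0} = 1
G(12) = mex{1,1} = 0
G(13) = mex{0,2} = 1
G(14) = mex{1,0} = 2
G(15) = mex{2,1} = 0
G(16) = mex{0,0} = 1
G(17) = mex{1,1} = 0
G(18) = mex{0,2} = 1
G(19) = mex{1,0} = 2
G(20) = mex{2,1} = 0
Stack A: G(20) = 0.
Stack B: G(10) = 0.
Stack C: G(9) = 2.
Combined Grundy value = 0 ⊕ 0 ⊕ 2 = 2.
A winning move leaves total XOR = 0, i.e. changes one component's Grundy value g to g ⊕ X where X is the current total.
Stack A: need g' = 0⊕2 = 2. Options: 20−1→G=2, 20−4→G=1. Hits: 1.
Stack B: need g' = 0⊕2 = 2. Options: 10−1→G=2, 10−4→G=1. Hits: 1.
Stack C: need g' = 2⊕2 = 0. Options: 9−1→G=1, 9−4→G=0. Hits: 1.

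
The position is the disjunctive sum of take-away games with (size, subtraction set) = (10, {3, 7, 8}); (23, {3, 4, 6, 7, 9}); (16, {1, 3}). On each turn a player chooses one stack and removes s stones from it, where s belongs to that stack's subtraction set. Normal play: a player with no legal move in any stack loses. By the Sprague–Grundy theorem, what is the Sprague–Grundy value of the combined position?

0

Stack A, S = {3, 7, 8}:
G(0) = 0
G(1) = mex{} = 0
G(2) = mex{} = 0
G(3) = mex{0} = 1
G(4) = mex{0} = 1
G(5) = mex{0} = 1
G(6) = mex{1} = 0
G(7) = mex{1,0} = 2
G(8) = mex{1,0,0} = 2
G(9) = mex{0,0,0} = 1
G(10) = mex{2,1,0} = 3
G_A(10) = 3.
Stack B, S = {3, 4, 6, 7, 9}:
G(0) = 0
G(1) = mex{} = 0
G(2) = mex{} = 0
G(3) = mex{0} = 1
G(4) = mex{0,0} = 1
G(5) = mex{0,0} = 1
G(6) = mex{1,0,0} = 2
G(7) = mex{1,1,0,0} = 2
G(8) = mex{1,1,0,0} = 2
G(9) = mex{2,1,1,0,0} = 3
G(10) = mex{2,2,1,1,0} = 3
G(11) = mex{2,2,1,1,0} = 3
G(12) = mex{3,2,2,1,1} = 0
G(13) = mex{3,3,2,2,1} = 0
G(14) = mex{3,3,2,2,1} = 0
G(15) = mex{0,3,3,2,2} = 1
G(16) = mex{0,0,3,3,2} = 1
G(17) = mex{0,0,3,3,2} = 1
G(18) = mex{1,0,0,3,3} = 2
G(19) = mex{1,1,0,0,3} = 2
G(20) = mex{1,1,0,0,3} = 2
G(21) = mex{2,1,1,0,0} = 3
G(22) = mex{2,2,1,1,0} = 3
G(23) = mex{2,2,1,1,0} = 3
G_B(23) = 3.
Stack C, S = {1, 3}:
G(0) = 0
G(1) = mex{0} = 1
G(2) = mex{1} = 0
G(3) = mex{0,0} = 1
G(4) = mex{1,1} = 0
G(5) = mex{0,0} = 1
G(6) = mex{1,1} = 0
G(7) = mex{0,0} = 1
G(8) = mex{1,1} = 0
G(9) = mex{0,0} = 1
G(10) = mex{1,1} = 0
G(11) = mex{0,0} = 1
G(12) = mex{1,1} = 0
G(13) = mex{0,0} = 1
G(14) = mex{1,1} = 0
G(15) = mex{0,0} = 1
G(16) = mex{1,1} = 0
G_C(16) = 0.
Combined Grundy value = 3 ⊕ 3 ⊕ 0 = 0.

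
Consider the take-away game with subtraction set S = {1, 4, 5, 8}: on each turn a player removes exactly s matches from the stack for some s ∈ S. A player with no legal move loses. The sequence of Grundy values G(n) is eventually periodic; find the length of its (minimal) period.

9

n :  0  1  2  3  4  5  6  7  8  9 10 11 12 13 14 15 16 17 18 19
G :  0  1  0  1  2  3  2  3  4  0  1  0  1  2  3  2  3  4  0  1
G(n+9) = G(n) holds for n = 0,…,7 (a full window of length max(S) = 8), so the sequence is purely periodic with period 9.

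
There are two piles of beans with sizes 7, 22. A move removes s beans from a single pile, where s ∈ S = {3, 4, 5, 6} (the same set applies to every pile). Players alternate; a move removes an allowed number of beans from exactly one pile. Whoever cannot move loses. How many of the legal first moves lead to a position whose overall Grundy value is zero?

All piles use S = {3, 4, 5, 6}:
G(0) = 0
G(1) = mex{} = 0
G(2) = mex{} = 0
G(3) = mex{0} = 1
G(4) = mex{0,0} = 1
G(5) = mex{0,0,0} = 1
G(6) = mex{1,0,0,0} = 2
G(7) = mex{1,1,0,0} = 2
G(8) = mex{1,1,1,0} = 2
G(9) = mex{2,1,1,1} = 0
G(10) = mex{2,2,1,1} = 0
G(11) = mex{2,2,2,1} = 0
G(12) = mex{0,2,2,2} = 1
G(13) = mex{0,0,2,2} = 1
G(14) = mex{0,0,0,2} = 1
G(15) = mex{1,0,0,0} = 2
G(16) = mex{1,1,0,0} = 2
G(17) = mex{1,1,1,0} = 2
G(18) = mex{2,1,1,1} = 0
G(19) = mex{2,2,1,1} = 0
G(20) = mex{2,2,2,1} = 0
G(21) = mex{0,2,2,2} = 1
G(22) = mex{0,0,2,2} = 1
Pile A: G(7) = 2.
Pile B: G(22) = 1.
Combined Grundy value = 2 ⊕ 1 = 3.
A winning move leaves total XOR = 0, i.e. changes one component's Grundy value g to g ⊕ X where X is the current total.
Pile A: need g' = 2⊕3 = 1. Options: 7−3→G=1, 7−4→G=1, 7−5→G=0, 7−6→G=0. Hits: 2.
Pile B: need g' = 1⊕3 = 2. Options: 22−3→G=0, 22−4→G=0, 22−5→G=2, 22−6→G=2. Hits: 2.

4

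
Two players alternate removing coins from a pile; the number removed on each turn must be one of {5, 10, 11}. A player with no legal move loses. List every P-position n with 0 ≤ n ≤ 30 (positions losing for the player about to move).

0, 1, 2, 3, 4, 16, 17, 18, 19, 20

n :  0  1  2  3  4  5  6  7  8  9 10 11 12 13 14 15 16 17 18 19 20 21 22 23 24 25 26 27 28 29 30
G :  0  0  0  0  0  1  1  1  1  1  2  2  2  2  2  3  0  0  0  0  0  1  1  1  1  1  2  2  2  2  2
P-positions are exactly the n with G(n) = 0.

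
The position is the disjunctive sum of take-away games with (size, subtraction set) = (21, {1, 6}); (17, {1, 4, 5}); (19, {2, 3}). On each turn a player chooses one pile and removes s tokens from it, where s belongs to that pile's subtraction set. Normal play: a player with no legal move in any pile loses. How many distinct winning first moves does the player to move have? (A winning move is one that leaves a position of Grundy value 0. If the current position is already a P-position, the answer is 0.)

2

Pile A, S = {1, 6}:
G(0) = 0
G(1) = mex{0} = 1
G(2) = mex{1} = 0
G(3) = mex{0} = 1
G(4) = mex{1} = 0
G(5) = mex{0} = 1
G(6) = mex{1,0} = 2
G(7) = mex{2,1} = 0
G(8) = mex{0,0} = 1
G(9) = mex{1,1} = 0
G(10) = mex{0,0} = 1
G(11) = mex{1,1} = 0
G(12) = mex{0,2} = 1
G(13) = mex{1,0} = 2
G(14) = mex{2,1} = 0
G(15) = mex{0,0} = 1
G(16) = mex{1,1} = 0
G(17) = mex{0,0} = 1
G(18) = mex{1,1} = 0
G(19) = mex{0,2} = 1
G(20) = mex{1,0} = 2
G(21) = mex{2,1} = 0
G_A(21) = 0.
Pile B, S = {1, 4, 5}:
n :  0  1  2  3  4  5  6  7  8  9 10 11 12 13 14 15 16 17
G :  0  1  0  1  2  3  2  3  0  1  0  1  2  3  2  3  0  1
G_B(17) = 1.
Pile C, S = {2, 3}:
G(0) = 0
G(1) = mex{} = 0
G(2) = mex{0} = 1
G(3) = mex{0,0} = 1
G(4) = mex{1,0} = 2
G(5) = mex{1,1} = 0
G(6) = mex{2,1} = 0
G(7) = mex{0,2} = 1
G(8) = mex{0,0} = 1
G(9) = mex{1,0} = 2
G(10) = mex{1,1} = 0
G(11) = mex{2,1} = 0
G(12) = mex{0,2} = 1
G(13) = mex{0,0} = 1
G(14) = mex{1,0} = 2
G(15) = mex{1,1} = 0
G(16) = mex{2,1} = 0
G(17) = mex{0,2} = 1
G(18) = mex{0,0} = 1
G(19) = mex{1,0} = 2
G_C(19) = 2.
Combined Grundy value = 0 ⊕ 1 ⊕ 2 = 3.
A winning move leaves total XOR = 0, i.e. changes one component's Grundy value g to g ⊕ X where X is the current total.
Pile A: need g' = 0⊕3 = 3. Options: 21−1→G=2, 21−6→G=1. Hits: 0.
Pile B: need g' = 1⊕3 = 2. Options: 17−1→G=0, 17−4→G=3, 17−5→G=2. Hits: 1.
Pile C: need g' = 2⊕3 = 1. Options: 19−2→G=1, 19−3→G=0. Hits: 1.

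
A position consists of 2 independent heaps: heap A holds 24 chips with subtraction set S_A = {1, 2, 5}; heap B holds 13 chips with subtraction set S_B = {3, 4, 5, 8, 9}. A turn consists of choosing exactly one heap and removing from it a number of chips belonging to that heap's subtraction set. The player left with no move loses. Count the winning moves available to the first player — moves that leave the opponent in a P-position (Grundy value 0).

Heap A, S = {1, 2, 5}:
G(0) = 0
G(1) = mex{0} = 1
G(2) = mex{1,0} = 2
G(3) = mex{2,1} = 0
G(4) = mex{0,2} = 1
G(5) = mex{1,0,0} = 2
G(6) = mex{2,1,1} = 0
G(7) = mex{0,2,2} = 1
G(8) = mex{1,0,0} = 2
G(9) = mex{2,1,1} = 0
G(10) = mex{0,2,2} = 1
G(11) = mex{1,0,0} = 2
G(12) = mex{2,1,1} = 0
G(13) = mex{0,2,2} = 1
G(14) = mex{1,0,0} = 2
G(15) = mex{2,1,1} = 0
G(16) = mex{0,2,2} = 1
G(17) = mex{1,0,0} = 2
G(18) = mex{2,1,1} = 0
G(19) = mex{0,2,2} = 1
G(20) = mex{1,0,0} = 2
G(21) = mex{2,1,1} = 0
G(22) = mex{0,2,2} = 1
G(23) = mex{1,0,0} = 2
G(24) = mex{2,1,1} = 0
G_A(24) = 0.
Heap B, S = {3, 4, 5, 8, 9}:
n :  0  1  2  3  4  5  6  7  8  9 10 11 12 13
G :  0  0  0  1  1  1  2  2  2  3  3  3  0  0
G_B(13) = 0.
Combined Grundy value = 0 ⊕ 0 = 0.
A winning move leaves total XOR = 0, i.e. changes one component's Grundy value g to g ⊕ X where X is the current total.
Heap A: target g' = 0⊕0 = 0, but every legal move changes the Grundy value (mex property), so 0 moves.
Heap B: target g' = 0⊕0 = 0, but every legal move changes the Grundy value (mex property), so 0 moves.

0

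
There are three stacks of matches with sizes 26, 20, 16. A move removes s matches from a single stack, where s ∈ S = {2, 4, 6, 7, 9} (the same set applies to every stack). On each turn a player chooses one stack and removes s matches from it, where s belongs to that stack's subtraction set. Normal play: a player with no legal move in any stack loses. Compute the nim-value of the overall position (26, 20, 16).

4

All stacks use S = {2, 4, 6, 7, 9}:
G(0) = 0
G(1) = mex{} = 0
G(2) = mex{0} = 1
G(3) = mex{0} = 1
G(4) = mex{1,0} = 2
G(5) = mex{1,0} = 2
G(6) = mex{2,1,0} = 3
G(7) = mex{2,1,0,0} = 3
G(8) = mex{3,2,1,0} = 4
G(9) = mex{3,2,1,1,0} = 4
G(10) = mex{4,3,2,1,0} = 5
G(11) = mex{4,3,2,2,1} = 0
G(12) = mex{5,4,3,2,1} = 0
G(13) = mex{0,4,3,3,2} = 1
G(14) = mex{0,5,4,3,2} = 1
G(15) = mex{1,0,4,4,3} = 2
G(16) = mex{1,0,5,4,3} = 2
G(17) = mex{2,1,0,5,4} = 3
G(18) = mex{2,1,0,0,4} = 3
G(19) = mex{3,2,1,0,5} = 4
G(20) = mex{3,2,1,1,0} = 4
G(21) = mex{4,3,2,1,0} = 5
G(22) = mex{4,3,2,2,1} = 0
G(23) = mex{5,4,3,2,1} = 0
G(24) = mex{0,4,3,3,2} = 1
G(25) = mex{0,5,4,3,2} = 1
G(26) = mex{1,0,4,4,3} = 2
Stack A: G(26) = 2.
Stack B: G(20) = 4.
Stack C: G(16) = 2.
Combined Grundy value = 2 ⊕ 4 ⊕ 2 = 4.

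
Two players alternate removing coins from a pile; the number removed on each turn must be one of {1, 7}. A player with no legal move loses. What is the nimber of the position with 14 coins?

0

n :  0  1  2  3  4  5  6  7  8  9 10 11 12 13 14
G :  0  1  0  1  0  1  0  1  0  1  0  1  0  1  0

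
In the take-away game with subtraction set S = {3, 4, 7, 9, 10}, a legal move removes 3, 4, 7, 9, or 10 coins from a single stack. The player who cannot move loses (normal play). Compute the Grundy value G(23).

3

G(0) = 0
G(1) = mex{} = 0
G(2) = mex{} = 0
G(3) = mex{0} = 1
G(4) = mex{0,0} = 1
G(5) = mex{0,0} = 1
G(6) = mex{1,0} = 2
G(7) = mex{1,1,0} = 2
G(8) = mex{1,1,0} = 2
G(9) = mex{2,1,0,0} = 3
G(10) = mex{2,2,1,0,0} = 3
G(11) = mex{2,2,1,0,0} = 3
G(12) = mex{3,2,1,1,0} = 4
G(13) = mex{3,3,2,1,1} = 0
G(14) = mex{3,3,2,1,1} = 0
G(15) = mex{4,3,2,2,1} = 0
G(16) = mex{0,4,3,2,2} = 1
G(17) = mex{0,0,3,2,2} = 1
G(18) = mex{0,0,3,3,2} = 1
G(19) = mex{1,0,4,3,3} = 2
G(20) = mex{1,1,0,3,3} = 2
G(21) = mex{1,1,0,4,3} = 2
G(22) = mex{2,1,0,0,4} = 3
G(23) = mex{2,2,1,0,0} = 3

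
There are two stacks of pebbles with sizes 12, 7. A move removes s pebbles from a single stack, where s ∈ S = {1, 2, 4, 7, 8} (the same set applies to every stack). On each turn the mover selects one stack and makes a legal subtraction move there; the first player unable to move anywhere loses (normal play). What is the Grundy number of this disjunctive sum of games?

1

All stacks use S = {1, 2, 4, 7, 8}:
n :  0  1  2  3  4  5  6  7  8  9 10 11 12
G :  0  1  2  0  1  2  0  1  2  0  1  2  0
Stack A: G(12) = 0.
Stack B: G(7) = 1.
Combined Grundy value = 0 ⊕ 1 = 1.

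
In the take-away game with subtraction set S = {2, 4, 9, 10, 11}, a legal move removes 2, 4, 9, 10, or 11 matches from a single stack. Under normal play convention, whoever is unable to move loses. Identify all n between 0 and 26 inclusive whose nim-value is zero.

0, 1, 6, 7, 13, 14, 19, 20, 26

G(0) = 0
G(1) = mex{} = 0
G(2) = mex{0} = 1
G(3) = mex{0} = 1
G(4) = mex{1,0} = 2
G(5) = mex{1,0} = 2
G(6) = mex{2,1} = 0
G(7) = mex{2,1} = 0
G(8) = mex{0,2} = 1
G(9) = mex{0,2,0} = 1
G(10) = mex{1,0,0,0} = 2
G(11) = mex{1,0,1,0,0} = 2
G(12) = mex{2,1,1,1,0} = 3
G(13) = mex{2,1,2,1,1} = 0
G(14) = mex{3,2,2,2,1} = 0
G(15) = mex{0,2,0,2,2} = 1
G(16) = mex{0,3,0,0,2} = 1
G(17) = mex{1,0,1,0,0} = 2
G(18) = mex{1,0,1,1,0} = 2
G(19) = mex{2,1,2,1,1} = 0
G(20) = mex{2,1,2,2,1} = 0
G(21) = mex{0,2,3,2,2} = 1
G(22) = mex{0,2,0,3,2} = 1
G(23) = mex{1,0,0,0,3} = 2
G(24) = mex{1,0,1,0,0} = 2
G(25) = mex{2,1,1,1,0} = 3
G(26) = mex{2,1,2,1,1} = 0
P-positions are exactly the n with G(n) = 0.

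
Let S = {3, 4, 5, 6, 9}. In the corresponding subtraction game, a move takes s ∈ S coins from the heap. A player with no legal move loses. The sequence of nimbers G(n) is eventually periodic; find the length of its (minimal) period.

n :  0  1  2  3  4  5  6  7  8  9 10 11 12 13 14 15 16 17 18 19 20 21 22 23 24 25
G :  0  0  0  1  1  1  2  2  2  3  3  3  0  0  0  1  1  1  2  2  2  3  3  3  0  0
G(n+12) = G(n) holds for n = 0,…,8 (a full window of length max(S) = 9), so the sequence is purely periodic with period 12.

12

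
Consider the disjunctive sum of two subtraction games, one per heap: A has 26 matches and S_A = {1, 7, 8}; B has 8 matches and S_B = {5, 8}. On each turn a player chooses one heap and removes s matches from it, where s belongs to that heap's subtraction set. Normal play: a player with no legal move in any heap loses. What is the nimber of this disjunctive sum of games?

Heap A, S = {1, 7, 8}:
G(0) = 0
G(1) = mex{0} = 1
G(2) = mex{1} = 0
G(3) = mex{0} = 1
G(4) = mex{1} = 0
G(5) = mex{0} = 1
G(6) = mex{1} = 0
G(7) = mex{0,0} = 1
G(8) = mex{1,1,0} = 2
G(9) = mex{2,0,1} = 3
G(10) = mex{3,1,0} = 2
G(11) = mex{2,0,1} = 3
G(12) = mex{3,1,0} = 2
G(13) = mex{2,0,1} = 3
G(14) = mex{3,1,0} = 2
G(15) = mex{2,2,1} = 0
G(16) = mex{0,3,2} = 1
G(17) = mex{1,2,3} = 0
G(18) = mex{0,3,2} = 1
G(19) = mex{1,2,3} = 0
G(20) = mex{0,3,2} = 1
G(21) = mex{1,2,3} = 0
G(22) = mex{0,0,2} = 1
G(23) = mex{1,1,0} = 2
G(24) = mex{2,0,1} = 3
G(25) = mex{3,1,0} = 2
G(26) = mex{2,0,1} = 3
G_A(26) = 3.
Heap B, S = {5, 8}:
G(0) = 0
G(1) = mex{} = 0
G(2) = mex{} = 0
G(3) = mex{} = 0
G(4) = mex{} = 0
G(5) = mex{0} = 1
G(6) = mex{0} = 1
G(7) = mex{0} = 1
G(8) = mex{0,0} = 1
G_B(8) = 1.
Combined Grundy value = 3 ⊕ 1 = 2.

2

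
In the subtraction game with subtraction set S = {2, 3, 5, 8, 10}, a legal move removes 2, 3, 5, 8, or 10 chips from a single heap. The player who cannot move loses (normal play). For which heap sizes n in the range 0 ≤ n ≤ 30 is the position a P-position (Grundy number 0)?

G(0) = 0
G(1) = mex{} = 0
G(2) = mex{0} = 1
G(3) = mex{0,0} = 1
G(4) = mex{1,0} = 2
G(5) = mex{1,1,0} = 2
G(6) = mex{2,1,0} = 3
G(7) = mex{2,2,1} = 0
G(8) = mex{3,2,1,0} = 4
G(9) = mex{0,3,2,0} = 1
G(10) = mex{4,0,2,1,0} = 3
G(11) = mex{1,4,3,1,0} = 2
G(12) = mex{3,1,0,2,1} = 4
G(13) = mex{2,3,4,2,1} = 0
G(14) = mex{4,2,1,3,2} = 0
G(15) = mex{0,4,3,0,2} = 1
G(16) = mex{0,0,2,4,3} = 1
G(17) = mex{1,0,4,1,0} = 2
G(18) = mex{1,1,0,3,4} = 2
G(19) = mex{2,1,0,2,1} = 3
G(20) = mex{2,2,1,4,3} = 0
G(21) = mex{3,2,1,0,2} = 4
G(22) = mex{0,3,2,0,4} = 1
G(23) = mex{4,0,2,1,0} = 3
G(24) = mex{1,4,3,1,0} = 2
G(25) = mex{3,1,0,2,1} = 4
G(26) = mex{2,3,4,2,1} = 0
G(27) = mex{4,2,1,3,2} = 0
G(28) = mex{0,4,3,0,2} = 1
G(29) = mex{0,0,2,4,3} = 1
G(30) = mex{1,0,4,1,0} = 2
P-positions are exactly the n with G(n) = 0.

0, 1, 7, 13, 14, 20, 26, 27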